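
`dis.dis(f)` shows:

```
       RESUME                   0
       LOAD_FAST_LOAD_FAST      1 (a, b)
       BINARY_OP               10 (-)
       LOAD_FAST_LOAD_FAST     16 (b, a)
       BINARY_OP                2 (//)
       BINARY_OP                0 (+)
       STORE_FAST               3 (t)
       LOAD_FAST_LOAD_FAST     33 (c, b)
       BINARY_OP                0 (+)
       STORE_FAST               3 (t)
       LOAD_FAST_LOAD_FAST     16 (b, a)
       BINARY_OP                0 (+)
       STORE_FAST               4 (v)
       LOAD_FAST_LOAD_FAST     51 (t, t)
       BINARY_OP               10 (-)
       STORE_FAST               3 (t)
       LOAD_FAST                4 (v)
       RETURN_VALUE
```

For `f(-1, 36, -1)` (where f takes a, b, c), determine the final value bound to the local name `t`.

LOAD_FAST_LOAD_FAST a,b → push -1,36. Stack: [-1, 36]
BINARY_OP - → -1 - 36 = -37. Stack: [-37]
LOAD_FAST_LOAD_FAST b,a → push 36,-1. Stack: [-37, 36, -1]
BINARY_OP // → 36 // -1 = -36. Stack: [-37, -36]
BINARY_OP + → -37 + -36 = -73. Stack: [-73]
STORE_FAST t → t=-73. Stack: []
LOAD_FAST_LOAD_FAST c,b → push -1,36. Stack: [-1, 36]
BINARY_OP + → -1 + 36 = 35. Stack: [35]
STORE_FAST t → t=35. Stack: []
LOAD_FAST_LOAD_FAST b,a → push 36,-1. Stack: [36, -1]
BINARY_OP + → 36 + -1 = 35. Stack: [35]
STORE_FAST v → v=35. Stack: []
LOAD_FAST_LOAD_FAST t,t → push 35,35. Stack: [35, 35]
BINARY_OP - → 35 - 35 = 0. Stack: [0]
STORE_FAST t → t=0. Stack: []
LOAD_FAST v → push 35. Stack: [35]
RETURN_VALUE → return 35.

0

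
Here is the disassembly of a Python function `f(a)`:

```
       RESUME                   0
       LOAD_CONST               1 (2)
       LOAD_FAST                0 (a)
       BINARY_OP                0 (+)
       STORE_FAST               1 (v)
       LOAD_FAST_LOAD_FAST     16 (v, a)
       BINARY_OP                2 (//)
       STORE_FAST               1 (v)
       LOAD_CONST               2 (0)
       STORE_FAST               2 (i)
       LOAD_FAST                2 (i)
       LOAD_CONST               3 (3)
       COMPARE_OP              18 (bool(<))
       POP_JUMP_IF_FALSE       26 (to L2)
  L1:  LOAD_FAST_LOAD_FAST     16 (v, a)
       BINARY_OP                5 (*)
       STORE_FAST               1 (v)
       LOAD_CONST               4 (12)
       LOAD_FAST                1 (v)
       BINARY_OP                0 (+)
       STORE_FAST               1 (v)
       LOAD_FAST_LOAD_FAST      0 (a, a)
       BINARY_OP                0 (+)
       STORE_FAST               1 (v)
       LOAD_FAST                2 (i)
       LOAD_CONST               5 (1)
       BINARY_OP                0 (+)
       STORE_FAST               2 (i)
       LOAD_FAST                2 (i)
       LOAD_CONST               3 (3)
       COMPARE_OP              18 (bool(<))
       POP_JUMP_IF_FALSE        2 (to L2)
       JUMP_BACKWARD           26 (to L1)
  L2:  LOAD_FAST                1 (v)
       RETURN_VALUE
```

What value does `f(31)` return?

LOAD_CONST → push 2
LOAD_FAST a → push 31
BINARY_OP + → 2 + 31 = 33
STORE_FAST v → v=33
LOAD_FAST_LOAD_FAST v,a → push 33,31
BINARY_OP // → 33 // 31 = 1
STORE_FAST v → v=1
LOAD_CONST → push 0
STORE_FAST i → i=0
LOAD_FAST i → push 0
LOAD_CONST → push 3
COMPARE_OP bool(<) → 0 vs 3 = True
POP_JUMP_IF_FALSE → pop True; no jump
LOAD_FAST_LOAD_FAST v,a → push 1,31
BINARY_OP * → 1 * 31 = 31
STORE_FAST v → v=31
LOAD_CONST → push 12
LOAD_FAST v → push 31
BINARY_OP + → 12 + 31 = 43
STORE_FAST v → v=43
LOAD_FAST_LOAD_FAST a,a → push 31,31
BINARY_OP + → 31 + 31 = 62
STORE_FAST v → v=62
LOAD_FAST i → push 0
LOAD_CONST → push 1
BINARY_OP + → 0 + 1 = 1
STORE_FAST i → i=1
LOAD_FAST i → push 1
LOAD_CONST → push 3
COMPARE_OP bool(<) → 1 vs 3 = True
POP_JUMP_IF_FALSE → pop True; no jump
LOAD_FAST_LOAD_FAST v,a → push 62,31
BINARY_OP * → 62 * 31 = 1922
STORE_FAST v → v=1922
LOAD_CONST → push 12
LOAD_FAST v → push 1922
BINARY_OP + → 12 + 1922 = 1934
STORE_FAST v → v=1934
LOAD_FAST_LOAD_FAST a,a → push 31,31
BINARY_OP + → 31 + 31 = 62
STORE_FAST v → v=62
LOAD_FAST i → push 1
LOAD_CONST → push 1
BINARY_OP + → 1 + 1 = 2
STORE_FAST i → i=2
LOAD_FAST i → push 2
LOAD_CONST → push 3
COMPARE_OP bool(<) → 2 vs 3 = True
POP_JUMP_IF_FALSE → pop True; no jump
LOAD_FAST_LOAD_FAST v,a → push 62,31
BINARY_OP * → 62 * 31 = 1922
STORE_FAST v → v=1922
LOAD_CONST → push 12
LOAD_FAST v → push 1922
BINARY_OP + → 12 + 1922 = 1934
STORE_FAST v → v=1934
LOAD_FAST_LOAD_FAST a,a → push 31,31
BINARY_OP + → 31 + 31 = 62
STORE_FAST v → v=62
LOAD_FAST i → push 2
LOAD_CONST → push 1
BINARY_OP + → 2 + 1 = 3
STORE_FAST i → i=3
LOAD_FAST i → push 3
LOAD_CONST → push 3
COMPARE_OP bool(<) → 3 vs 3 = False
POP_JUMP_IF_FALSE → pop False; jump
LOAD_FAST v → push 62
RETURN_VALUE → return 62.

62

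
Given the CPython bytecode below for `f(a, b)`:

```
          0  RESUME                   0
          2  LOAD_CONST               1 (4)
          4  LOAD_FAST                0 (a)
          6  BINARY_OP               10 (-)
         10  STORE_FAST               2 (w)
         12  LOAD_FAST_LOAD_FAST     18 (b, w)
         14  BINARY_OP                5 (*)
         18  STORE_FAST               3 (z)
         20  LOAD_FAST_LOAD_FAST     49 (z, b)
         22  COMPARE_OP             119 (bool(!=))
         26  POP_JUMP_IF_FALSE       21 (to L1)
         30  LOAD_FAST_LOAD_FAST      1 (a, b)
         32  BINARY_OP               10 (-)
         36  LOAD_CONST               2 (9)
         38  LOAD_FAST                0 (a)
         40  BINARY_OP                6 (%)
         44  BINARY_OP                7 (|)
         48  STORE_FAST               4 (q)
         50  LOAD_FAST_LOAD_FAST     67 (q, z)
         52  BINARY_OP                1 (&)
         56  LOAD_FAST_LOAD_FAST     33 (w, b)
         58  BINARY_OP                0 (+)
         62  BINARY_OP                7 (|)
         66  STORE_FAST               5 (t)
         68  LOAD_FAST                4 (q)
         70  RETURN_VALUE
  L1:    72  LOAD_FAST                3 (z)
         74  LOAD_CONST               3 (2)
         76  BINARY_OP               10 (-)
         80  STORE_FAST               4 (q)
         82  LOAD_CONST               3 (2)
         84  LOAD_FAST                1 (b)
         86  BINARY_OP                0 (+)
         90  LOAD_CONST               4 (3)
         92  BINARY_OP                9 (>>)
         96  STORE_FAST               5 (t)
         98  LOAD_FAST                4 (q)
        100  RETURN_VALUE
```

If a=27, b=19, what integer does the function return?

9

LOAD_CONST → push 4. Stack: [4]
LOAD_FAST a → push 27. Stack: [4, 27]
BINARY_OP - → 4 - 27 = -23. Stack: [-23]
STORE_FAST w → w=-23. Stack: []
LOAD_FAST_LOAD_FAST b,w → push 19,-23. Stack: [19, -23]
BINARY_OP * → 19 * -23 = -437. Stack: [-437]
STORE_FAST z → z=-437. Stack: []
LOAD_FAST_LOAD_FAST z,b → push -437,19. Stack: [-437, 19]
COMPARE_OP bool(!=) → -437 vs 19 = True. Stack: [True]
POP_JUMP_IF_FALSE → pop True; no jump. Stack: []
LOAD_FAST_LOAD_FAST a,b → push 27,19. Stack: [27, 19]
BINARY_OP - → 27 - 19 = 8. Stack: [8]
LOAD_CONST → push 9. Stack: [8, 9]
LOAD_FAST a → push 27. Stack: [8, 9, 27]
BINARY_OP % → 9 % 27 = 9. Stack: [8, 9]
BINARY_OP | → 8 | 9 = 9. Stack: [9]
STORE_FAST q → q=9. Stack: []
LOAD_FAST_LOAD_FAST q,z → push 9,-437. Stack: [9, -437]
BINARY_OP & → 9 & -437 = 9. Stack: [9]
LOAD_FAST_LOAD_FAST w,b → push -23,19. Stack: [9, -23, 19]
BINARY_OP + → -23 + 19 = -4. Stack: [9, -4]
BINARY_OP | → 9 | -4 = -3. Stack: [-3]
STORE_FAST t → t=-3. Stack: []
LOAD_FAST q → push 9. Stack: [9]
RETURN_VALUE → return 9.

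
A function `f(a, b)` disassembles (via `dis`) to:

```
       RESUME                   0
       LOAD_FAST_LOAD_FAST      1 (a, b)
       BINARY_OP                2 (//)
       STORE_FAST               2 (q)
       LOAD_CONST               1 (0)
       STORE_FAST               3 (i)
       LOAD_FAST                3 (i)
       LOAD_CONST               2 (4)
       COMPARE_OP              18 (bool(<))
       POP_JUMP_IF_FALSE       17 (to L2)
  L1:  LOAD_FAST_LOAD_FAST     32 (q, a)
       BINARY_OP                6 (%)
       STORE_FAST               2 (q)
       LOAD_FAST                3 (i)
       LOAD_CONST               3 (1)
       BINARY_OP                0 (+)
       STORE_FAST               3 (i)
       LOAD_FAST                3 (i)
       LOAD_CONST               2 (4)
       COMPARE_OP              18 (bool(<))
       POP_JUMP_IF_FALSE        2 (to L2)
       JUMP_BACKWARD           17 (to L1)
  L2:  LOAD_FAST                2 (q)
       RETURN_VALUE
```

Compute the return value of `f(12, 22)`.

LOAD_FAST_LOAD_FAST a,b → push 12,22. Stack: [12, 22]
BINARY_OP // → 12 // 22 = 0. Stack: [0]
STORE_FAST q → q=0. Stack: []
LOAD_CONST → push 0. Stack: [0]
STORE_FAST i → i=0. Stack: []
LOAD_FAST i → push 0. Stack: [0]
LOAD_CONST → push 4. Stack: [0, 4]
COMPARE_OP bool(<) → 0 vs 4 = True. Stack: [True]
POP_JUMP_IF_FALSE → pop True; no jump. Stack: []
LOAD_FAST_LOAD_FAST q,a → push 0,12. Stack: [0, 12]
BINARY_OP % → 0 % 12 = 0. Stack: [0]
STORE_FAST q → q=0. Stack: []
LOAD_FAST i → push 0. Stack: [0]
LOAD_CONST → push 1. Stack: [0, 1]
BINARY_OP + → 0 + 1 = 1. Stack: [1]
STORE_FAST i → i=1. Stack: []
LOAD_FAST i → push 1. Stack: [1]
LOAD_CONST → push 4. Stack: [1, 4]
COMPARE_OP bool(<) → 1 vs 4 = True. Stack: [True]
POP_JUMP_IF_FALSE → pop True; no jump. Stack: []
LOAD_FAST_LOAD_FAST q,a → push 0,12. Stack: [0, 12]
BINARY_OP % → 0 % 12 = 0. Stack: [0]
STORE_FAST q → q=0. Stack: []
LOAD_FAST i → push 1. Stack: [1]
LOAD_CONST → push 1. Stack: [1, 1]
BINARY_OP + → 1 + 1 = 2. Stack: [2]
STORE_FAST i → i=2. Stack: []
LOAD_FAST i → push 2. Stack: [2]
LOAD_CONST → push 4. Stack: [2, 4]
COMPARE_OP bool(<) → 2 vs 4 = True. Stack: [True]
POP_JUMP_IF_FALSE → pop True; no jump. Stack: []
LOAD_FAST_LOAD_FAST q,a → push 0,12. Stack: [0, 12]
BINARY_OP % → 0 % 12 = 0. Stack: [0]
STORE_FAST q → q=0. Stack: []
LOAD_FAST i → push 2. Stack: [2]
LOAD_CONST → push 1. Stack: [2, 1]
BINARY_OP + → 2 + 1 = 3. Stack: [3]
STORE_FAST i → i=3. Stack: []
LOAD_FAST i → push 3. Stack: [3]
LOAD_CONST → push 4. Stack: [3, 4]
COMPARE_OP bool(<) → 3 vs 4 = True. Stack: [True]
POP_JUMP_IF_FALSE → pop True; no jump. Stack: []
LOAD_FAST_LOAD_FAST q,a → push 0,12. Stack: [0, 12]
BINARY_OP % → 0 % 12 = 0. Stack: [0]
STORE_FAST q → q=0. Stack: []
LOAD_FAST i → push 3. Stack: [3]
LOAD_CONST → push 1. Stack: [3, 1]
BINARY_OP + → 3 + 1 = 4. Stack: [4]
STORE_FAST i → i=4. Stack: []
LOAD_FAST i → push 4. Stack: [4]
LOAD_CONST → push 4. Stack: [4, 4]
COMPARE_OP bool(<) → 4 vs 4 = False. Stack: [False]
POP_JUMP_IF_FALSE → pop False; jump. Stack: []
LOAD_FAST q → push 0. Stack: [0]
RETURN_VALUE → return 0.

0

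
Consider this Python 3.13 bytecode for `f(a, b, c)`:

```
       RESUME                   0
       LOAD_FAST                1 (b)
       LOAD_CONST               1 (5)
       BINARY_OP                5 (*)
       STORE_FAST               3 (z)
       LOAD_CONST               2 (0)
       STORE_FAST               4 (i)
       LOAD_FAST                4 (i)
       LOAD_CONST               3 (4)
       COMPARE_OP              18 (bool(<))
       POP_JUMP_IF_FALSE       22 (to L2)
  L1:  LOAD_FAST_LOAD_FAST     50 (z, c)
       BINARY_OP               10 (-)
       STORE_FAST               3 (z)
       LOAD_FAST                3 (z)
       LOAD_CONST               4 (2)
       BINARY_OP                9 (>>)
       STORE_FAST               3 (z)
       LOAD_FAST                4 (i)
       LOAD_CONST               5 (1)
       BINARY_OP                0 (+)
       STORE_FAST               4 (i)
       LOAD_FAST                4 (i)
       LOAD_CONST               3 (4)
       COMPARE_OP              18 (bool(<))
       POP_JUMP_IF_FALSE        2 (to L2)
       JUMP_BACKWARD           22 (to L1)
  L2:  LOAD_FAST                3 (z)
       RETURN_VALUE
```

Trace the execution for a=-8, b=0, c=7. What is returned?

LOAD_FAST b → push 0
LOAD_CONST → push 5
BINARY_OP * → 0 * 5 = 0
STORE_FAST z → z=0
LOAD_CONST → push 0
STORE_FAST i → i=0
LOAD_FAST i → push 0
LOAD_CONST → push 4
COMPARE_OP bool(<) → 0 vs 4 = True
POP_JUMP_IF_FALSE → pop True; no jump
LOAD_FAST_LOAD_FAST z,c → push 0,7
BINARY_OP - → 0 - 7 = -7
STORE_FAST z → z=-7
LOAD_FAST z → push -7
LOAD_CONST → push 2
BINARY_OP >> → -7 >> 2 = -2
STORE_FAST z → z=-2
LOAD_FAST i → push 0
LOAD_CONST → push 1
BINARY_OP + → 0 + 1 = 1
STORE_FAST i → i=1
LOAD_FAST i → push 1
LOAD_CONST → push 4
COMPARE_OP bool(<) → 1 vs 4 = True
POP_JUMP_IF_FALSE → pop True; no jump
LOAD_FAST_LOAD_FAST z,c → push -2,7
BINARY_OP - → -2 - 7 = -9
STORE_FAST z → z=-9
LOAD_FAST z → push -9
LOAD_CONST → push 2
BINARY_OP >> → -9 >> 2 = -3
STORE_FAST z → z=-3
LOAD_FAST i → push 1
LOAD_CONST → push 1
BINARY_OP + → 1 + 1 = 2
STORE_FAST i → i=2
LOAD_FAST i → push 2
LOAD_CONST → push 4
COMPARE_OP bool(<) → 2 vs 4 = True
POP_JUMP_IF_FALSE → pop True; no jump
LOAD_FAST_LOAD_FAST z,c → push -3,7
BINARY_OP - → -3 - 7 = -10
STORE_FAST z → z=-10
LOAD_FAST z → push -10
LOAD_CONST → push 2
BINARY_OP >> → -10 >> 2 = -3
STORE_FAST z → z=-3
LOAD_FAST i → push 2
LOAD_CONST → push 1
BINARY_OP + → 2 + 1 = 3
STORE_FAST i → i=3
LOAD_FAST i → push 3
LOAD_CONST → push 4
COMPARE_OP bool(<) → 3 vs 4 = True
POP_JUMP_IF_FALSE → pop True; no jump
LOAD_FAST_LOAD_FAST z,c → push -3,7
BINARY_OP - → -3 - 7 = -10
STORE_FAST z → z=-10
LOAD_FAST z → push -10
LOAD_CONST → push 2
BINARY_OP >> → -10 >> 2 = -3
STORE_FAST z → z=-3
LOAD_FAST i → push 3
LOAD_CONST → push 1
BINARY_OP + → 3 + 1 = 4
STORE_FAST i → i=4
LOAD_FAST i → push 4
LOAD_CONST → push 4
COMPARE_OP bool(<) → 4 vs 4 = False
POP_JUMP_IF_FALSE → pop False; jump
LOAD_FAST z → push -3
RETURN_VALUE → return -3.

-3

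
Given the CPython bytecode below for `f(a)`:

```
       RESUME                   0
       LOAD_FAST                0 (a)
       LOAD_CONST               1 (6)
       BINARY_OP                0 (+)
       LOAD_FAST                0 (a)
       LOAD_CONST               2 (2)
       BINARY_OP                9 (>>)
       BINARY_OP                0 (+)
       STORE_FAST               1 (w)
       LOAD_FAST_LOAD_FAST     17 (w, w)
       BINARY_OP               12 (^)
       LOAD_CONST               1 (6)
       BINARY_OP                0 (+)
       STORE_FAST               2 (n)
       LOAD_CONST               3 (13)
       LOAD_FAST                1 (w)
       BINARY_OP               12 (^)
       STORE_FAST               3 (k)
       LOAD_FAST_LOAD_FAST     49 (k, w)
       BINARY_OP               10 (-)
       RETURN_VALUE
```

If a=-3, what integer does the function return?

LOAD_FAST a → push -3. Stack: [-3]
LOAD_CONST → push 6. Stack: [-3, 6]
BINARY_OP + → -3 + 6 = 3. Stack: [3]
LOAD_FAST a → push -3. Stack: [3, -3]
LOAD_CONST → push 2. Stack: [3, -3, 2]
BINARY_OP >> → -3 >> 2 = -1. Stack: [3, -1]
BINARY_OP + → 3 + -1 = 2. Stack: [2]
STORE_FAST w → w=2. Stack: []
LOAD_FAST_LOAD_FAST w,w → push 2,2. Stack: [2, 2]
BINARY_OP ^ → 2 ^ 2 = 0. Stack: [0]
LOAD_CONST → push 6. Stack: [0, 6]
BINARY_OP + → 0 + 6 = 6. Stack: [6]
STORE_FAST n → n=6. Stack: []
LOAD_CONST → push 13. Stack: [13]
LOAD_FAST w → push 2. Stack: [13, 2]
BINARY_OP ^ → 13 ^ 2 = 15. Stack: [15]
STORE_FAST k → k=15. Stack: []
LOAD_FAST_LOAD_FAST k,w → push 15,2. Stack: [15, 2]
BINARY_OP - → 15 - 2 = 13. Stack: [13]
RETURN_VALUE → return 13.

13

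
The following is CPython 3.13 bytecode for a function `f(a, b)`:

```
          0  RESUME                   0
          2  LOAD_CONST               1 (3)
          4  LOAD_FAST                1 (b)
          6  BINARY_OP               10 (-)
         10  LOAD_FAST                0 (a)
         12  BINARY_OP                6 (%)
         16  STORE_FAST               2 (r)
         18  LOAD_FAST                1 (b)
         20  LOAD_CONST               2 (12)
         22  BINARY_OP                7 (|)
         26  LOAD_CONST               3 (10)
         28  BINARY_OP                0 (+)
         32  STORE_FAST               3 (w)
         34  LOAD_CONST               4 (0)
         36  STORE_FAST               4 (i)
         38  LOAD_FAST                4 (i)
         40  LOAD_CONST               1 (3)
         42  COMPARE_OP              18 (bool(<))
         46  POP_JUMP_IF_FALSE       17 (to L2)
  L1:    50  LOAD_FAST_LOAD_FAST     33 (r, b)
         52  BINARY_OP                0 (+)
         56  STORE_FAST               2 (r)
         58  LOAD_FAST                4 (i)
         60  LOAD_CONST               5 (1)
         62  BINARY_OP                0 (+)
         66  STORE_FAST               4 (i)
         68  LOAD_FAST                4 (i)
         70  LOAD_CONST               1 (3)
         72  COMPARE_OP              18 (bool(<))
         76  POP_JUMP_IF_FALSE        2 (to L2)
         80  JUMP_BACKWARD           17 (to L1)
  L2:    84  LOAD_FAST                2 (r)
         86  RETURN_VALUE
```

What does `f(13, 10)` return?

36

LOAD_CONST → push 3. Stack: [3]
LOAD_FAST b → push 10. Stack: [3, 10]
BINARY_OP - → 3 - 10 = -7. Stack: [-7]
LOAD_FAST a → push 13. Stack: [-7, 13]
BINARY_OP % → -7 % 13 = 6. Stack: [6]
STORE_FAST r → r=6. Stack: []
LOAD_FAST b → push 10. Stack: [10]
LOAD_CONST → push 12. Stack: [10, 12]
BINARY_OP | → 10 | 12 = 14. Stack: [14]
LOAD_CONST → push 10. Stack: [14, 10]
BINARY_OP + → 14 + 10 = 24. Stack: [24]
STORE_FAST w → w=24. Stack: []
LOAD_CONST → push 0. Stack: [0]
STORE_FAST i → i=0. Stack: []
LOAD_FAST i → push 0. Stack: [0]
LOAD_CONST → push 3. Stack: [0, 3]
COMPARE_OP bool(<) → 0 vs 3 = True. Stack: [True]
POP_JUMP_IF_FALSE → pop True; no jump. Stack: []
LOAD_FAST_LOAD_FAST r,b → push 6,10. Stack: [6, 10]
BINARY_OP + → 6 + 10 = 16. Stack: [16]
STORE_FAST r → r=16. Stack: []
LOAD_FAST i → push 0. Stack: [0]
LOAD_CONST → push 1. Stack: [0, 1]
BINARY_OP + → 0 + 1 = 1. Stack: [1]
STORE_FAST i → i=1. Stack: []
LOAD_FAST i → push 1. Stack: [1]
LOAD_CONST → push 3. Stack: [1, 3]
COMPARE_OP bool(<) → 1 vs 3 = True. Stack: [True]
POP_JUMP_IF_FALSE → pop True; no jump. Stack: []
LOAD_FAST_LOAD_FAST r,b → push 16,10. Stack: [16, 10]
BINARY_OP + → 16 + 10 = 26. Stack: [26]
STORE_FAST r → r=26. Stack: []
LOAD_FAST i → push 1. Stack: [1]
LOAD_CONST → push 1. Stack: [1, 1]
BINARY_OP + → 1 + 1 = 2. Stack: [2]
STORE_FAST i → i=2. Stack: []
LOAD_FAST i → push 2. Stack: [2]
LOAD_CONST → push 3. Stack: [2, 3]
COMPARE_OP bool(<) → 2 vs 3 = True. Stack: [True]
POP_JUMP_IF_FALSE → pop True; no jump. Stack: []
LOAD_FAST_LOAD_FAST r,b → push 26,10. Stack: [26, 10]
BINARY_OP + → 26 + 10 = 36. Stack: [36]
STORE_FAST r → r=36. Stack: []
LOAD_FAST i → push 2. Stack: [2]
LOAD_CONST → push 1. Stack: [2, 1]
BINARY_OP + → 2 + 1 = 3. Stack: [3]
STORE_FAST i → i=3. Stack: []
LOAD_FAST i → push 3. Stack: [3]
LOAD_CONST → push 3. Stack: [3, 3]
COMPARE_OP bool(<) → 3 vs 3 = False. Stack: [False]
POP_JUMP_IF_FALSE → pop False; jump. Stack: []
LOAD_FAST r → push 36. Stack: [36]
RETURN_VALUE → return 36.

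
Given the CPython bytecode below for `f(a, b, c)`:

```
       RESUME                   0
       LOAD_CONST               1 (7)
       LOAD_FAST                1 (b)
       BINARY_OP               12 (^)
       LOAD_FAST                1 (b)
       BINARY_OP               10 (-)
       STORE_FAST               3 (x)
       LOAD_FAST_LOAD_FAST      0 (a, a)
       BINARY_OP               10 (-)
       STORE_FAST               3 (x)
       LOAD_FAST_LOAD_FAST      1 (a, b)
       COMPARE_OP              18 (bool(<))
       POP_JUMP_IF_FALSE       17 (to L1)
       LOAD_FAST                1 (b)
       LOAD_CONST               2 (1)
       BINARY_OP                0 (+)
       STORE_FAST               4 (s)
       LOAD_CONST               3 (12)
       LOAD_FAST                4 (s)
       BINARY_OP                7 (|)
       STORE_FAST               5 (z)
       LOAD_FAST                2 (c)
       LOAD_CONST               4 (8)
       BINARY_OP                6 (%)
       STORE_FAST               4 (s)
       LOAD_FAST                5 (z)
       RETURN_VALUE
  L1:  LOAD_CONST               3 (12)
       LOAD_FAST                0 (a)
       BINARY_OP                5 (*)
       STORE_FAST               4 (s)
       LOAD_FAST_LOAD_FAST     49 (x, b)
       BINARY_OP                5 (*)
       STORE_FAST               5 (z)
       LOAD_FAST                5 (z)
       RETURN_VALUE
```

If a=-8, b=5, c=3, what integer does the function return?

LOAD_CONST → push 7. Stack: [7]
LOAD_FAST b → push 5. Stack: [7, 5]
BINARY_OP ^ → 7 ^ 5 = 2. Stack: [2]
LOAD_FAST b → push 5. Stack: [2, 5]
BINARY_OP - → 2 - 5 = -3. Stack: [-3]
STORE_FAST x → x=-3. Stack: []
LOAD_FAST_LOAD_FAST a,a → push -8,-8. Stack: [-8, -8]
BINARY_OP - → -8 - -8 = 0. Stack: [0]
STORE_FAST x → x=0. Stack: []
LOAD_FAST_LOAD_FAST a,b → push -8,5. Stack: [-8, 5]
COMPARE_OP bool(<) → -8 vs 5 = True. Stack: [True]
POP_JUMP_IF_FALSE → pop True; no jump. Stack: []
LOAD_FAST b → push 5. Stack: [5]
LOAD_CONST → push 1. Stack: [5, 1]
BINARY_OP + → 5 + 1 = 6. Stack: [6]
STORE_FAST s → s=6. Stack: []
LOAD_CONST → push 12. Stack: [12]
LOAD_FAST s → push 6. Stack: [12, 6]
BINARY_OP | → 12 | 6 = 14. Stack: [14]
STORE_FAST z → z=14. Stack: []
LOAD_FAST c → push 3. Stack: [3]
LOAD_CONST → push 8. Stack: [3, 8]
BINARY_OP % → 3 % 8 = 3. Stack: [3]
STORE_FAST s → s=3. Stack: []
LOAD_FAST z → push 14. Stack: [14]
RETURN_VALUE → return 14.

14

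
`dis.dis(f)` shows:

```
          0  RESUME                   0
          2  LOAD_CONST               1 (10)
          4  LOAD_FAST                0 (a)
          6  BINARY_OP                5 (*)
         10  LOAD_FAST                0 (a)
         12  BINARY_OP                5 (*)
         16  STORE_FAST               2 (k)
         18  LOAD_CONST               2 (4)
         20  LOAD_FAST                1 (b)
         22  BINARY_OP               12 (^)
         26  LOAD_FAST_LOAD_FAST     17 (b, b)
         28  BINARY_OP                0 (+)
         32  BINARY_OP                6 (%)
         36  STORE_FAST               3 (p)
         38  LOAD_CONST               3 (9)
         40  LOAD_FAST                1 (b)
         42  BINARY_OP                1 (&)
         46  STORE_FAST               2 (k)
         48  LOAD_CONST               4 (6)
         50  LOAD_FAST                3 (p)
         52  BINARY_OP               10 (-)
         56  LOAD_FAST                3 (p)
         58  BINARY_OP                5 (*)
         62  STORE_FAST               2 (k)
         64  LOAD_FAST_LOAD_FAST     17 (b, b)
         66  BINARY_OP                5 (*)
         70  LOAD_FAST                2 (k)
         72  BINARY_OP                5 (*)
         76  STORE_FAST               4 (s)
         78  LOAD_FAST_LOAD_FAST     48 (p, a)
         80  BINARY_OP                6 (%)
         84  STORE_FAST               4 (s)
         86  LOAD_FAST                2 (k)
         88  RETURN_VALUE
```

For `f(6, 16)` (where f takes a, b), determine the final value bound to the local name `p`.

20

LOAD_CONST → push 10. Stack: [10]
LOAD_FAST a → push 6. Stack: [10, 6]
BINARY_OP * → 10 * 6 = 60. Stack: [60]
LOAD_FAST a → push 6. Stack: [60, 6]
BINARY_OP * → 60 * 6 = 360. Stack: [360]
STORE_FAST k → k=360. Stack: []
LOAD_CONST → push 4. Stack: [4]
LOAD_FAST b → push 16. Stack: [4, 16]
BINARY_OP ^ → 4 ^ 16 = 20. Stack: [20]
LOAD_FAST_LOAD_FAST b,b → push 16,16. Stack: [20, 16, 16]
BINARY_OP + → 16 + 16 = 32. Stack: [20, 32]
BINARY_OP % → 20 % 32 = 20. Stack: [20]
STORE_FAST p → p=20. Stack: []
LOAD_CONST → push 9. Stack: [9]
LOAD_FAST b → push 16. Stack: [9, 16]
BINARY_OP & → 9 & 16 = 0. Stack: [0]
STORE_FAST k → k=0. Stack: []
LOAD_CONST → push 6. Stack: [6]
LOAD_FAST p → push 20. Stack: [6, 20]
BINARY_OP - → 6 - 20 = -14. Stack: [-14]
LOAD_FAST p → push 20. Stack: [-14, 20]
BINARY_OP * → -14 * 20 = -280. Stack: [-280]
STORE_FAST k → k=-280. Stack: []
LOAD_FAST_LOAD_FAST b,b → push 16,16. Stack: [16, 16]
BINARY_OP * → 16 * 16 = 256. Stack: [256]
LOAD_FAST k → push -280. Stack: [256, -280]
BINARY_OP * → 256 * -280 = -71680. Stack: [-71680]
STORE_FAST s → s=-71680. Stack: []
LOAD_FAST_LOAD_FAST p,a → push 20,6. Stack: [20, 6]
BINARY_OP % → 20 % 6 = 2. Stack: [2]
STORE_FAST s → s=2. Stack: []
LOAD_FAST k → push -280. Stack: [-280]
RETURN_VALUE → return -280.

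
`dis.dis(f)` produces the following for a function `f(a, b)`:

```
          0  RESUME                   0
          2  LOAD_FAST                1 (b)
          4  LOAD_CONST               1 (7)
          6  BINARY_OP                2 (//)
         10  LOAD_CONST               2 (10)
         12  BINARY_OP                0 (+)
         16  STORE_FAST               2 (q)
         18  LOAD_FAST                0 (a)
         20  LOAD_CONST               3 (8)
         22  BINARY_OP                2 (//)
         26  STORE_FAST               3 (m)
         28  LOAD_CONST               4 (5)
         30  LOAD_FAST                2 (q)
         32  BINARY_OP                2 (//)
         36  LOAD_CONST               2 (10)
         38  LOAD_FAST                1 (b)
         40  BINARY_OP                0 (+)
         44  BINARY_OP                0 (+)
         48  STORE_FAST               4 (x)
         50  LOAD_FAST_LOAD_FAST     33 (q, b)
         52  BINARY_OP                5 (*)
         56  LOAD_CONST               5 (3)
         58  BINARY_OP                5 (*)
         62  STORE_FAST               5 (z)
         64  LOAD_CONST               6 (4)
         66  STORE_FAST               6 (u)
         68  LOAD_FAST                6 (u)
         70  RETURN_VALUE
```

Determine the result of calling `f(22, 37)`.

4

LOAD_FAST b → push 37. Stack: [37]
LOAD_CONST → push 7. Stack: [37, 7]
BINARY_OP // → 37 // 7 = 5. Stack: [5]
LOAD_CONST → push 10. Stack: [5, 10]
BINARY_OP + → 5 + 10 = 15. Stack: [15]
STORE_FAST q → q=15. Stack: []
LOAD_FAST a → push 22. Stack: [22]
LOAD_CONST → push 8. Stack: [22, 8]
BINARY_OP // → 22 // 8 = 2. Stack: [2]
STORE_FAST m → m=2. Stack: []
LOAD_CONST → push 5. Stack: [5]
LOAD_FAST q → push 15. Stack: [5, 15]
BINARY_OP // → 5 // 15 = 0. Stack: [0]
LOAD_CONST → push 10. Stack: [0, 10]
LOAD_FAST b → push 37. Stack: [0, 10, 37]
BINARY_OP + → 10 + 37 = 47. Stack: [0, 47]
BINARY_OP + → 0 + 47 = 47. Stack: [47]
STORE_FAST x → x=47. Stack: []
LOAD_FAST_LOAD_FAST q,b → push 15,37. Stack: [15, 37]
BINARY_OP * → 15 * 37 = 555. Stack: [555]
LOAD_CONST → push 3. Stack: [555, 3]
BINARY_OP * → 555 * 3 = 1665. Stack: [1665]
STORE_FAST z → z=1665. Stack: []
LOAD_CONST → push 4. Stack: [4]
STORE_FAST u → u=4. Stack: []
LOAD_FAST u → push 4. Stack: [4]
RETURN_VALUE → return 4.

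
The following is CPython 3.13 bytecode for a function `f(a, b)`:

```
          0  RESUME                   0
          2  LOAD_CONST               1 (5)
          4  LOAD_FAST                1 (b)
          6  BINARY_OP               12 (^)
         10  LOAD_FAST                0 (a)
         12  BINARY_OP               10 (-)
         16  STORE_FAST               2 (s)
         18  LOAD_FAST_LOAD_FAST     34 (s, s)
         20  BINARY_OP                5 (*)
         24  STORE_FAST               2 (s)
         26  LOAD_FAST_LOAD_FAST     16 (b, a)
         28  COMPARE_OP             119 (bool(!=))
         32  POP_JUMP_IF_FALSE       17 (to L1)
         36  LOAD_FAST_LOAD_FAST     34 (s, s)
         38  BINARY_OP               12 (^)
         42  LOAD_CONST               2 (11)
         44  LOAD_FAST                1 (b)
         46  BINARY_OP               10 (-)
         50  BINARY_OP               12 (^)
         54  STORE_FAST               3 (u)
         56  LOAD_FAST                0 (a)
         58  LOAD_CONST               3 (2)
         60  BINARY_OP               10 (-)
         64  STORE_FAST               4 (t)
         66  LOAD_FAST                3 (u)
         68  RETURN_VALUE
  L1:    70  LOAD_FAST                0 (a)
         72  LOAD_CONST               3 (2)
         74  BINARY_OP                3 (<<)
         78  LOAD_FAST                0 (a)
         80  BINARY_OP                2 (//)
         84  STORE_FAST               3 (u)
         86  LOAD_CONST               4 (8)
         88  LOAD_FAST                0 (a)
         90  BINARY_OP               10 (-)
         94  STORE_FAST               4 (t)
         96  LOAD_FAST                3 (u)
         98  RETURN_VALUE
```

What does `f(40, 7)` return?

LOAD_CONST → push 5. Stack: [5]
LOAD_FAST b → push 7. Stack: [5, 7]
BINARY_OP ^ → 5 ^ 7 = 2. Stack: [2]
LOAD_FAST a → push 40. Stack: [2, 40]
BINARY_OP - → 2 - 40 = -38. Stack: [-38]
STORE_FAST s → s=-38. Stack: []
LOAD_FAST_LOAD_FAST s,s → push -38,-38. Stack: [-38, -38]
BINARY_OP * → -38 * -38 = 1444. Stack: [1444]
STORE_FAST s → s=1444. Stack: []
LOAD_FAST_LOAD_FAST b,a → push 7,40. Stack: [7, 40]
COMPARE_OP bool(!=) → 7 vs 40 = True. Stack: [True]
POP_JUMP_IF_FALSE → pop True; no jump. Stack: []
LOAD_FAST_LOAD_FAST s,s → push 1444,1444. Stack: [1444, 1444]
BINARY_OP ^ → 1444 ^ 1444 = 0. Stack: [0]
LOAD_CONST → push 11. Stack: [0, 11]
LOAD_FAST b → push 7. Stack: [0, 11, 7]
BINARY_OP - → 11 - 7 = 4. Stack: [0, 4]
BINARY_OP ^ → 0 ^ 4 = 4. Stack: [4]
STORE_FAST u → u=4. Stack: []
LOAD_FAST a → push 40. Stack: [40]
LOAD_CONST → push 2. Stack: [40, 2]
BINARY_OP - → 40 - 2 = 38. Stack: [38]
STORE_FAST t → t=38. Stack: []
LOAD_FAST u → push 4. Stack: [4]
RETURN_VALUE → return 4.

4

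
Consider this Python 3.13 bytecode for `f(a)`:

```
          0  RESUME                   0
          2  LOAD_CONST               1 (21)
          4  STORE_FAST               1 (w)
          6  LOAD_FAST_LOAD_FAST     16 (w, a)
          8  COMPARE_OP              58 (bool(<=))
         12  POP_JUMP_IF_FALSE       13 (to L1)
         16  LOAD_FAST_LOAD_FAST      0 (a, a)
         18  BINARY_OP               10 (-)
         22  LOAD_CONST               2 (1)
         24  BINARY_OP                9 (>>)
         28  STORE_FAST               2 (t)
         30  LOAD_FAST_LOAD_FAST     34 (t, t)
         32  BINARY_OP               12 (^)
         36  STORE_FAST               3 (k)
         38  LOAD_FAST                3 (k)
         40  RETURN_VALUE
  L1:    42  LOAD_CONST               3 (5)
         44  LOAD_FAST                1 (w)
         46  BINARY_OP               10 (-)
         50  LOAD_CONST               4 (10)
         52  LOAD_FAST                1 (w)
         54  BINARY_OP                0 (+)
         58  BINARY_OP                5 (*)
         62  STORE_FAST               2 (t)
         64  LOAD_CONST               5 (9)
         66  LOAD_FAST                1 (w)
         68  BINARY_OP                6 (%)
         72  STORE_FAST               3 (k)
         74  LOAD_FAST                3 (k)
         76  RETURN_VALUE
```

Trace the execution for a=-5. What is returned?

LOAD_CONST → push 21. Stack: [21]
STORE_FAST w → w=21. Stack: []
LOAD_FAST_LOAD_FAST w,a → push 21,-5. Stack: [21, -5]
COMPARE_OP bool(<=) → 21 vs -5 = False. Stack: [False]
POP_JUMP_IF_FALSE → pop False; jump. Stack: []
LOAD_CONST → push 5. Stack: [5]
LOAD_FAST w → push 21. Stack: [5, 21]
BINARY_OP - → 5 - 21 = -16. Stack: [-16]
LOAD_CONST → push 10. Stack: [-16, 10]
LOAD_FAST w → push 21. Stack: [-16, 10, 21]
BINARY_OP + → 10 + 21 = 31. Stack: [-16, 31]
BINARY_OP * → -16 * 31 = -496. Stack: [-496]
STORE_FAST t → t=-496. Stack: []
LOAD_CONST → push 9. Stack: [9]
LOAD_FAST w → push 21. Stack: [9, 21]
BINARY_OP % → 9 % 21 = 9. Stack: [9]
STORE_FAST k → k=9. Stack: []
LOAD_FAST k → push 9. Stack: [9]
RETURN_VALUE → return 9.

9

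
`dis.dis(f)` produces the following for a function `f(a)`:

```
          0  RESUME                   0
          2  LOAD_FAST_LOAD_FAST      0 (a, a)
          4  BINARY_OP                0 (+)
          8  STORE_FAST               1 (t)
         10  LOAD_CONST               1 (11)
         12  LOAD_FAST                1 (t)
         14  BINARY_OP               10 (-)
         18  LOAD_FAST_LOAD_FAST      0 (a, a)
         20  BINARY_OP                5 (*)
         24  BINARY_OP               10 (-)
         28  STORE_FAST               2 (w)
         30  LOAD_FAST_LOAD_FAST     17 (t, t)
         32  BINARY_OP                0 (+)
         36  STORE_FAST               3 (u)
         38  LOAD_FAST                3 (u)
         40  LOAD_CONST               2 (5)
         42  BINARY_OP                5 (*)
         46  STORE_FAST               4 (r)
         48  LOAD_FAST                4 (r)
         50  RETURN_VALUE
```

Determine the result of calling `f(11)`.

220

LOAD_FAST_LOAD_FAST a,a → push 11,11. Stack: [11, 11]
BINARY_OP + → 11 + 11 = 22. Stack: [22]
STORE_FAST t → t=22. Stack: []
LOAD_CONST → push 11. Stack: [11]
LOAD_FAST t → push 22. Stack: [11, 22]
BINARY_OP - → 11 - 22 = -11. Stack: [-11]
LOAD_FAST_LOAD_FAST a,a → push 11,11. Stack: [-11, 11, 11]
BINARY_OP * → 11 * 11 = 121. Stack: [-11, 121]
BINARY_OP - → -11 - 121 = -132. Stack: [-132]
STORE_FAST w → w=-132. Stack: []
LOAD_FAST_LOAD_FAST t,t → push 22,22. Stack: [22, 22]
BINARY_OP + → 22 + 22 = 44. Stack: [44]
STORE_FAST u → u=44. Stack: []
LOAD_FAST u → push 44. Stack: [44]
LOAD_CONST → push 5. Stack: [44, 5]
BINARY_OP * → 44 * 5 = 220. Stack: [220]
STORE_FAST r → r=220. Stack: []
LOAD_FAST r → push 220. Stack: [220]
RETURN_VALUE → return 220.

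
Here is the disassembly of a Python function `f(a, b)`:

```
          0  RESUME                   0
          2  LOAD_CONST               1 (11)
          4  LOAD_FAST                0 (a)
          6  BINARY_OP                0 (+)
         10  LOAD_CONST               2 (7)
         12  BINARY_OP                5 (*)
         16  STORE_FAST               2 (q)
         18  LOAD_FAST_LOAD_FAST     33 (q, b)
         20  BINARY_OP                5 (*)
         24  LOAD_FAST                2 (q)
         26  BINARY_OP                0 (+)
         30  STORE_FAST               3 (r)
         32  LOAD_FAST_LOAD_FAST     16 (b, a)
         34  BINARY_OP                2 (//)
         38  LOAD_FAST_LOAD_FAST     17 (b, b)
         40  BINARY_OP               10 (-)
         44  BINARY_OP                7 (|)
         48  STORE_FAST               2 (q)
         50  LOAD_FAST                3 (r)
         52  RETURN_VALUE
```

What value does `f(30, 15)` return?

LOAD_CONST → push 11. Stack: [11]
LOAD_FAST a → push 30. Stack: [11, 30]
BINARY_OP + → 11 + 30 = 41. Stack: [41]
LOAD_CONST → push 7. Stack: [41, 7]
BINARY_OP * → 41 * 7 = 287. Stack: [287]
STORE_FAST q → q=287. Stack: []
LOAD_FAST_LOAD_FAST q,b → push 287,15. Stack: [287, 15]
BINARY_OP * → 287 * 15 = 4305. Stack: [4305]
LOAD_FAST q → push 287. Stack: [4305, 287]
BINARY_OP + → 4305 + 287 = 4592. Stack: [4592]
STORE_FAST r → r=4592. Stack: []
LOAD_FAST_LOAD_FAST b,a → push 15,30. Stack: [15, 30]
BINARY_OP // → 15 // 30 = 0. Stack: [0]
LOAD_FAST_LOAD_FAST b,b → push 15,15. Stack: [0, 15, 15]
BINARY_OP - → 15 - 15 = 0. Stack: [0, 0]
BINARY_OP | → 0 | 0 = 0. Stack: [0]
STORE_FAST q → q=0. Stack: []
LOAD_FAST r → push 4592. Stack: [4592]
RETURN_VALUE → return 4592.

4592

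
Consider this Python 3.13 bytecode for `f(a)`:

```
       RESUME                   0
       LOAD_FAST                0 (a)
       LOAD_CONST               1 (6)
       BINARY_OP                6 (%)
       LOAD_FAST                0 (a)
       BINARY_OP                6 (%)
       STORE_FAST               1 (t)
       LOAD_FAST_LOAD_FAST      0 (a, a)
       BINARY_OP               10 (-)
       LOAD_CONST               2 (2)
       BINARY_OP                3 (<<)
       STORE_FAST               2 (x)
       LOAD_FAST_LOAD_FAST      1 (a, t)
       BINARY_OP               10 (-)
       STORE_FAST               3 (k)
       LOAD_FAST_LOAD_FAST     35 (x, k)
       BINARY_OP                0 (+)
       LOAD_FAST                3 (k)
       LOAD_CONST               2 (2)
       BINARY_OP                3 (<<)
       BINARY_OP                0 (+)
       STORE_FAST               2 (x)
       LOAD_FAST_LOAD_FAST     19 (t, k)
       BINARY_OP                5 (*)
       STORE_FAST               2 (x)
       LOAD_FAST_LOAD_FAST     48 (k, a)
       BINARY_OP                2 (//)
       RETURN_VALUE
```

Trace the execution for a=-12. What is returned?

LOAD_FAST a → push -12. Stack: [-12]
LOAD_CONST → push 6. Stack: [-12, 6]
BINARY_OP % → -12 % 6 = 0. Stack: [0]
LOAD_FAST a → push -12. Stack: [0, -12]
BINARY_OP % → 0 % -12 = 0. Stack: [0]
STORE_FAST t → t=0. Stack: []
LOAD_FAST_LOAD_FAST a,a → push -12,-12. Stack: [-12, -12]
BINARY_OP - → -12 - -12 = 0. Stack: [0]
LOAD_CONST → push 2. Stack: [0, 2]
BINARY_OP << → 0 << 2 = 0. Stack: [0]
STORE_FAST x → x=0. Stack: []
LOAD_FAST_LOAD_FAST a,t → push -12,0. Stack: [-12, 0]
BINARY_OP - → -12 - 0 = -12. Stack: [-12]
STORE_FAST k → k=-12. Stack: []
LOAD_FAST_LOAD_FAST x,k → push 0,-12. Stack: [0, -12]
BINARY_OP + → 0 + -12 = -12. Stack: [-12]
LOAD_FAST k → push -12. Stack: [-12, -12]
LOAD_CONST → push 2. Stack: [-12, -12, 2]
BINARY_OP << → -12 << 2 = -48. Stack: [-12, -48]
BINARY_OP + → -12 + -48 = -60. Stack: [-60]
STORE_FAST x → x=-60. Stack: []
LOAD_FAST_LOAD_FAST t,k → push 0,-12. Stack: [0, -12]
BINARY_OP * → 0 * -12 = 0. Stack: [0]
STORE_FAST x → x=0. Stack: []
LOAD_FAST_LOAD_FAST k,a → push -12,-12. Stack: [-12, -12]
BINARY_OP // → -12 // -12 = 1. Stack: [1]
RETURN_VALUE → return 1.

1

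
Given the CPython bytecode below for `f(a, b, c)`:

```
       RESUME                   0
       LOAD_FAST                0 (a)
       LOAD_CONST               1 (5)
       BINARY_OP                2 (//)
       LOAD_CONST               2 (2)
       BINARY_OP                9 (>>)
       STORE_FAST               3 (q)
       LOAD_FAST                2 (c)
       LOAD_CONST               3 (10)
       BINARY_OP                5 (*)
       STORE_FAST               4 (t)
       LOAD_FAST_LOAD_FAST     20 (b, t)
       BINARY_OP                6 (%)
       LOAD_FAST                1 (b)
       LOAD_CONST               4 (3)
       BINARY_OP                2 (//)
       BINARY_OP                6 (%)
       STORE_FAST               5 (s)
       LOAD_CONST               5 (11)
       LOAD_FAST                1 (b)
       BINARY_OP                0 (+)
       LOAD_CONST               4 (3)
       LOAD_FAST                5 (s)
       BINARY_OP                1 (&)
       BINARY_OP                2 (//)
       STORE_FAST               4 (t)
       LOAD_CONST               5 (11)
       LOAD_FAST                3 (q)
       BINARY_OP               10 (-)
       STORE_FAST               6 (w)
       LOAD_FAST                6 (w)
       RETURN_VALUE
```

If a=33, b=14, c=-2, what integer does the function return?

LOAD_FAST a → push 33. Stack: [33]
LOAD_CONST → push 5. Stack: [33, 5]
BINARY_OP // → 33 // 5 = 6. Stack: [6]
LOAD_CONST → push 2. Stack: [6, 2]
BINARY_OP >> → 6 >> 2 = 1. Stack: [1]
STORE_FAST q → q=1. Stack: []
LOAD_FAST c → push -2. Stack: [-2]
LOAD_CONST → push 10. Stack: [-2, 10]
BINARY_OP * → -2 * 10 = -20. Stack: [-20]
STORE_FAST t → t=-20. Stack: []
LOAD_FAST_LOAD_FAST b,t → push 14,-20. Stack: [14, -20]
BINARY_OP % → 14 % -20 = -6. Stack: [-6]
LOAD_FAST b → push 14. Stack: [-6, 14]
LOAD_CONST → push 3. Stack: [-6, 14, 3]
BINARY_OP // → 14 // 3 = 4. Stack: [-6, 4]
BINARY_OP % → -6 % 4 = 2. Stack: [2]
STORE_FAST s → s=2. Stack: []
LOAD_CONST → push 11. Stack: [11]
LOAD_FAST b → push 14. Stack: [11, 14]
BINARY_OP + → 11 + 14 = 25. Stack: [25]
LOAD_CONST → push 3. Stack: [25, 3]
LOAD_FAST s → push 2. Stack: [25, 3, 2]
BINARY_OP & → 3 & 2 = 2. Stack: [25, 2]
BINARY_OP // → 25 // 2 = 12. Stack: [12]
STORE_FAST t → t=12. Stack: []
LOAD_CONST → push 11. Stack: [11]
LOAD_FAST q → push 1. Stack: [11, 1]
BINARY_OP - → 11 - 1 = 10. Stack: [10]
STORE_FAST w → w=10. Stack: []
LOAD_FAST w → push 10. Stack: [10]
RETURN_VALUE → return 10.

10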